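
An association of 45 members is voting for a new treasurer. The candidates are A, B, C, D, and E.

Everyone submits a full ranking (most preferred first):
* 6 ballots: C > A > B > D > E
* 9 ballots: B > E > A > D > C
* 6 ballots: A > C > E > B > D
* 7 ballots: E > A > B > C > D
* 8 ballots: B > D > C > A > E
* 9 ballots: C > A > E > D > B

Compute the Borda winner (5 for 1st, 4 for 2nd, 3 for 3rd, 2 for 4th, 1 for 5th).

A

A: 6×4 + 9×3 + 6×5 + 7×4 + 8×2 + 9×4 = 161
B: 6×3 + 9×5 + 6×2 + 7×3 + 8×5 + 9×1 = 145
C: 6×5 + 9×1 + 6×4 + 7×2 + 8×3 + 9×5 = 146
D: 6×2 + 9×2 + 6×1 + 7×1 + 8×4 + 9×2 = 93
E: 6×1 + 9×4 + 6×3 + 7×5 + 8×1 + 9×3 = 130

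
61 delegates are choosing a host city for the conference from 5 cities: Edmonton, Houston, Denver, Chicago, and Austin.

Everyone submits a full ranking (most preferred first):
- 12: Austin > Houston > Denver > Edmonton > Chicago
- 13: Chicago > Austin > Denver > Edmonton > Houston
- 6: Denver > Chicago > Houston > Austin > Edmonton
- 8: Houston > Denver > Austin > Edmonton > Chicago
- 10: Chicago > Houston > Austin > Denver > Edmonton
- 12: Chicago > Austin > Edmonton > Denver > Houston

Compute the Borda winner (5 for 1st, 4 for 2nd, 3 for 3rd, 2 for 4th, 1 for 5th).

Austin

Edmonton: 12×2 + 13×2 + 6×1 + 8×2 + 10×1 + 12×3 = 118
Houston: 12×4 + 13×1 + 6×3 + 8×5 + 10×4 + 12×1 = 171
Denver: 12×3 + 13×3 + 6×5 + 8×4 + 10×2 + 12×2 = 181
Chicago: 12×1 + 13×5 + 6×4 + 8×1 + 10×5 + 12×5 = 219
Austin: 12×5 + 13×4 + 6×2 + 8×3 + 10×3 + 12×4 = 226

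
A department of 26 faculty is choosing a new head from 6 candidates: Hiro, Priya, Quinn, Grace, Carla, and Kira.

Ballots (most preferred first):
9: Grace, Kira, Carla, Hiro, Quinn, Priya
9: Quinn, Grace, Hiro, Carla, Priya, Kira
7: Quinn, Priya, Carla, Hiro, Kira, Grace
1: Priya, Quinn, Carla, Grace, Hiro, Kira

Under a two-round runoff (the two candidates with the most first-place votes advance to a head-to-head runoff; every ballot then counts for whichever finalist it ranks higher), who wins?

Quinn

Round 1 first-place votes: Hiro 0, Priya 1, Quinn 16, Grace 9, Carla 0, Kira 0. Quinn and Grace advance.
Runoff: Quinn is ranked above Grace on 17 ballots, Grace above Quinn on 9.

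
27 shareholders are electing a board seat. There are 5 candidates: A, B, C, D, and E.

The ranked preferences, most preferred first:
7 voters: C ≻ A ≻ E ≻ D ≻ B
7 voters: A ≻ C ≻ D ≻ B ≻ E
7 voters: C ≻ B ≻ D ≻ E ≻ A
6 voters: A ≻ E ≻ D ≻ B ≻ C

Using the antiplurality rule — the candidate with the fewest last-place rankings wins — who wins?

D

Last-place votes: A 7, B 7, C 6, D 0, E 7.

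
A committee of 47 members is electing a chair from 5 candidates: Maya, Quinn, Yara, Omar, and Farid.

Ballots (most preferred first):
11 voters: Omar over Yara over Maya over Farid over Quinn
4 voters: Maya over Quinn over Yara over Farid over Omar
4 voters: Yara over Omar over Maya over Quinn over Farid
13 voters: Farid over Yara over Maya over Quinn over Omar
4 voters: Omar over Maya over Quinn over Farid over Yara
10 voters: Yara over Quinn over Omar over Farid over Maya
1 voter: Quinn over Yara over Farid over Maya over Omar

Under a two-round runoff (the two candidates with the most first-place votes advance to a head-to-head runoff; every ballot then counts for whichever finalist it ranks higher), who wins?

Yara

Round 1 first-place votes: Maya 4, Quinn 1, Yara 14, Omar 15, Farid 13. Omar and Yara advance.
Runoff: Omar is ranked above Yara on 15 ballots, Yara above Omar on 32.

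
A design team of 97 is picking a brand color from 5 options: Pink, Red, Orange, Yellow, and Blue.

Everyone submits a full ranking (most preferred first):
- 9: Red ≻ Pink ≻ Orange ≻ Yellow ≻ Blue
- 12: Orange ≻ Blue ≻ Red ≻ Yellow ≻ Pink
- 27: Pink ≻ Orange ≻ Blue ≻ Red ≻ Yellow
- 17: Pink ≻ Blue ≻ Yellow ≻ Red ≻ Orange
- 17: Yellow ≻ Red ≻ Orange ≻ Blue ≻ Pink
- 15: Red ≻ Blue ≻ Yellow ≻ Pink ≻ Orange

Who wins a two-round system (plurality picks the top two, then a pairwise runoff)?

Red

Round 1 first-place votes: Pink 44, Red 24, Orange 12, Yellow 17, Blue 0. Pink and Red advance.
Runoff: Pink is ranked above Red on 44 ballots, Red above Pink on 53.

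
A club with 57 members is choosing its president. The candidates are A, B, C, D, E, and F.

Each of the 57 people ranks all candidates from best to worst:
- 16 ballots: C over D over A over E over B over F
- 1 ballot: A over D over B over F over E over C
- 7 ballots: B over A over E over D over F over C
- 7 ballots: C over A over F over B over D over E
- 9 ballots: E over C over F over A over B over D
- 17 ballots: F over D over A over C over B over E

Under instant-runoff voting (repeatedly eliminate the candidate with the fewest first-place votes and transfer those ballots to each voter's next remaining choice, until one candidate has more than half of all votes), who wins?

C

Round 1: A 1, B 7, C 23, D 0, E 9, F 17. D eliminated.
Round 2: A 1, B 7, C 23, E 9, F 17. A eliminated.
Round 3: B 8, C 23, E 9, F 17. B eliminated.
Round 4: C 23, E 16, F 18. E eliminated.
Round 5: C 32, F 25. C has a majority (≥29).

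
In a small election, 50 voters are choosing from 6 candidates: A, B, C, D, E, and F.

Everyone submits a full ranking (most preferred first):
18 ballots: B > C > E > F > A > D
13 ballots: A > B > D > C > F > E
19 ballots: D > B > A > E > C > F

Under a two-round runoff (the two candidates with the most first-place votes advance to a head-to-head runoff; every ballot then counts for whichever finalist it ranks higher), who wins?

B

Round 1 first-place votes: A 13, B 18, C 0, D 19, E 0, F 0. D and B advance.
Runoff: D is ranked above B on 19 ballots, B above D on 31.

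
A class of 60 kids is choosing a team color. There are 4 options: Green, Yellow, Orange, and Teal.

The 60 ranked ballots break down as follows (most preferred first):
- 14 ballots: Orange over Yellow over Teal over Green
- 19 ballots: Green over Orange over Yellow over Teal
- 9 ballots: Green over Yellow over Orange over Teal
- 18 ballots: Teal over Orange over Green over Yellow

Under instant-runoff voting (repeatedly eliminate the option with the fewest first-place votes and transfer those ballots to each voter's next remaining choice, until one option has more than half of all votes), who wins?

Teal

Round 1: Green 28, Yellow 0, Orange 14, Teal 18. Yellow eliminated.
Round 2: Green 28, Orange 14, Teal 18. Orange eliminated.
Round 3: Green 28, Teal 32. Teal has a majority (≥31).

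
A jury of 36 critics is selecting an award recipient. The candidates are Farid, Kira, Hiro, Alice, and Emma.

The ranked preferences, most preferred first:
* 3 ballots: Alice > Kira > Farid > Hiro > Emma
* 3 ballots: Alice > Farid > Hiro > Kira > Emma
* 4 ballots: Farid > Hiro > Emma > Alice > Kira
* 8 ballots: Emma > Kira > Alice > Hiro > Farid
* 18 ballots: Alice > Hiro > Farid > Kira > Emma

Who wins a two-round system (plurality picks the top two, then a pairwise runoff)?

Round 1 first-place votes: Farid 4, Kira 0, Hiro 0, Alice 24, Emma 8. Alice and Emma advance.
Runoff: Alice is ranked above Emma on 24 ballots, Emma above Alice on 12.

Alice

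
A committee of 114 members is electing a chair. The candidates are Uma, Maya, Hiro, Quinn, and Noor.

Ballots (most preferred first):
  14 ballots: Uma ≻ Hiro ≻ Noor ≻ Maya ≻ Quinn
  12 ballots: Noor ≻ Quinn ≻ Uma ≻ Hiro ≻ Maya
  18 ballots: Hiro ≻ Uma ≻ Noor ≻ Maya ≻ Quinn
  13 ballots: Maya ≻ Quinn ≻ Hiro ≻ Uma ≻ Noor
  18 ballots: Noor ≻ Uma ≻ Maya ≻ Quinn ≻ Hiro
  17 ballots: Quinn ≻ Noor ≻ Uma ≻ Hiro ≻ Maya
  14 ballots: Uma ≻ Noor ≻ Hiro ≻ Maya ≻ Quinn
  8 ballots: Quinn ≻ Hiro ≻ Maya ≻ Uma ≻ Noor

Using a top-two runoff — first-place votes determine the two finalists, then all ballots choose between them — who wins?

Round 1 first-place votes: Uma 28, Maya 13, Hiro 18, Quinn 25, Noor 30. Noor and Uma advance.
Runoff: Noor is ranked above Uma on 47 ballots, Uma above Noor on 67.

Uma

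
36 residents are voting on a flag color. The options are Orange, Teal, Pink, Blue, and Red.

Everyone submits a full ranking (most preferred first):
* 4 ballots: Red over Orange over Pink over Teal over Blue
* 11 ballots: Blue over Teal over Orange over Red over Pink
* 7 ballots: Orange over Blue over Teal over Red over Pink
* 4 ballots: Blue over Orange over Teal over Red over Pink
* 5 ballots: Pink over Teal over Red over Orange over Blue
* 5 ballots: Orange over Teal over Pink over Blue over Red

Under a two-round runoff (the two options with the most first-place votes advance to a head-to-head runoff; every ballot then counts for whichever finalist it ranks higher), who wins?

Orange

Round 1 first-place votes: Orange 12, Teal 0, Pink 5, Blue 15, Red 4. Blue and Orange advance.
Runoff: Blue is ranked above Orange on 15 ballots, Orange above Blue on 21.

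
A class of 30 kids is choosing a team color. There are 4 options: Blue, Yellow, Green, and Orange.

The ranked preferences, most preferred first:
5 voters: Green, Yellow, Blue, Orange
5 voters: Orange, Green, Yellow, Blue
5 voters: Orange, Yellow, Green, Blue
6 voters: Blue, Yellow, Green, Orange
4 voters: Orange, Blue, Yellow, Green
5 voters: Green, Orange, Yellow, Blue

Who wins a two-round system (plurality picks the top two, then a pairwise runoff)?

Round 1 first-place votes: Blue 6, Yellow 0, Green 10, Orange 14. Orange and Green advance.
Runoff: Orange is ranked above Green on 14 ballots, Green above Orange on 16.

Green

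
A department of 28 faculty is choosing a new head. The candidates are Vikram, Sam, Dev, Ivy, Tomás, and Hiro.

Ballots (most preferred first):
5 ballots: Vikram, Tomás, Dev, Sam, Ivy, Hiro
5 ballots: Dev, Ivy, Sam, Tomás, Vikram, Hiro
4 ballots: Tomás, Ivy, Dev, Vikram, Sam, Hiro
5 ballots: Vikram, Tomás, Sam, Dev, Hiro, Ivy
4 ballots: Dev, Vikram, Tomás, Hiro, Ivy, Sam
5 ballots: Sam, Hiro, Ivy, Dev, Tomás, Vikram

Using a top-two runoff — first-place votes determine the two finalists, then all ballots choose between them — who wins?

Round 1 first-place votes: Vikram 10, Sam 5, Dev 9, Ivy 0, Tomás 4, Hiro 0. Vikram and Dev advance.
Runoff: Vikram is ranked above Dev on 10 ballots, Dev above Vikram on 18.

Dev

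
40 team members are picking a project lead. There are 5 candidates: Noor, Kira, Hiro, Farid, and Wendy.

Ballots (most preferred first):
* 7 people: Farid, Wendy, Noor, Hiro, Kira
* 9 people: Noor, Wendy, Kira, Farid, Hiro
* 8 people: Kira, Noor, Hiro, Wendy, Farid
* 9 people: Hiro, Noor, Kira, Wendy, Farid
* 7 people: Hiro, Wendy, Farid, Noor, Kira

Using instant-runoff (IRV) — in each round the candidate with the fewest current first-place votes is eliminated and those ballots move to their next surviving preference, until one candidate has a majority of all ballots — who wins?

Noor

Round 1: Noor 9, Kira 8, Hiro 16, Farid 7, Wendy 0. Wendy eliminated.
Round 2: Noor 9, Kira 8, Hiro 16, Farid 7. Farid eliminated.
Round 3: Noor 16, Kira 8, Hiro 16. Kira eliminated.
Round 4: Noor 24, Hiro 16. Noor has a majority (≥21).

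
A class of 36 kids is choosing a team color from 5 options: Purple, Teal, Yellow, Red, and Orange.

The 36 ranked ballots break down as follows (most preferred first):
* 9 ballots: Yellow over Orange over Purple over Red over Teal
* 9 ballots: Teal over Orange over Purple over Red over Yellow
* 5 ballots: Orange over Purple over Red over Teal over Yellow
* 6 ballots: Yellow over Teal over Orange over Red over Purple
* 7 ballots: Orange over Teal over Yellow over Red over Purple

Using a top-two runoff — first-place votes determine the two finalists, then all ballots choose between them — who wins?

Round 1 first-place votes: Purple 0, Teal 9, Yellow 15, Red 0, Orange 12. Yellow and Orange advance.
Runoff: Yellow is ranked above Orange on 15 ballots, Orange above Yellow on 21.

Orange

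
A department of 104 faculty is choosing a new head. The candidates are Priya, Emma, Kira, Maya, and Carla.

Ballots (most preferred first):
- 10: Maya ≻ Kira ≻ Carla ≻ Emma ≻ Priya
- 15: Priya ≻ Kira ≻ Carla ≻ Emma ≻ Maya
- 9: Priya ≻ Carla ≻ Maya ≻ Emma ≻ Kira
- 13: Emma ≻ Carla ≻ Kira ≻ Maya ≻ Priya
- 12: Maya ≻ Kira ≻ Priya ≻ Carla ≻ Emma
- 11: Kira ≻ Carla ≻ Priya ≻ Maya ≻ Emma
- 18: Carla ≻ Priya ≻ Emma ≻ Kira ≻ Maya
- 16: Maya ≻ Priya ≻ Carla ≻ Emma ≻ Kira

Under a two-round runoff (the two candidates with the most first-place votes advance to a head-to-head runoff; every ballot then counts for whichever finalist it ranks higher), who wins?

Round 1 first-place votes: Priya 24, Emma 13, Kira 11, Maya 38, Carla 18. Maya and Priya advance.
Runoff: Maya is ranked above Priya on 51 ballots, Priya above Maya on 53.

Priya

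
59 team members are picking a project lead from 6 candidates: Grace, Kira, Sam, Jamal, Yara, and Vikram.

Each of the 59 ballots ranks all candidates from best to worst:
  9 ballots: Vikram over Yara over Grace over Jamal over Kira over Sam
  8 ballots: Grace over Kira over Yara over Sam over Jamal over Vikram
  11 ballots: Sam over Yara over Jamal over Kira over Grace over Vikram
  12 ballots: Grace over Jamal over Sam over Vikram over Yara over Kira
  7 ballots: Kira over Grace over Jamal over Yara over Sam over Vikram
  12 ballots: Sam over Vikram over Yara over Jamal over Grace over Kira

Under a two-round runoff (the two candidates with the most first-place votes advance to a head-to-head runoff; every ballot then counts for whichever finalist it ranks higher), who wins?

Round 1 first-place votes: Grace 20, Kira 7, Sam 23, Jamal 0, Yara 0, Vikram 9. Sam and Grace advance.
Runoff: Sam is ranked above Grace on 23 ballots, Grace above Sam on 36.

Grace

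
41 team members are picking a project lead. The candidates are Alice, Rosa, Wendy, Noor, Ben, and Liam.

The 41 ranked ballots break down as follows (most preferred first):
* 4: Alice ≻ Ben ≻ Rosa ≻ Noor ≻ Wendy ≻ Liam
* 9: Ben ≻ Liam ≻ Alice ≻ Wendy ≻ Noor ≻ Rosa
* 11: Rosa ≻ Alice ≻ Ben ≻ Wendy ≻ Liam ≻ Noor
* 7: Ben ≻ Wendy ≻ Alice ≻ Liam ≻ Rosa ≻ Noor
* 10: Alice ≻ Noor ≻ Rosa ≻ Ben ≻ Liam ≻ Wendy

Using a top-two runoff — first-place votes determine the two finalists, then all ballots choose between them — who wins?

Alice

Round 1 first-place votes: Alice 14, Rosa 11, Wendy 0, Noor 0, Ben 16, Liam 0. Ben and Alice advance.
Runoff: Ben is ranked above Alice on 16 ballots, Alice above Ben on 25.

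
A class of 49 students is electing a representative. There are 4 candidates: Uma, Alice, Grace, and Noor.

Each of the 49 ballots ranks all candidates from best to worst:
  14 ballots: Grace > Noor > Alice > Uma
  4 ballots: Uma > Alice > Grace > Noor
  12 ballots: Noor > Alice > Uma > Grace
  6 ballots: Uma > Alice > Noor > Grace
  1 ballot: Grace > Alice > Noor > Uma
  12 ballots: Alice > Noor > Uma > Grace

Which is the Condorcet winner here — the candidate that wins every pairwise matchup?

Noor vs Uma: 39–10
Noor vs Alice: 26–23
Noor vs Grace: 30–19
Noor beats every other candidate.

Noor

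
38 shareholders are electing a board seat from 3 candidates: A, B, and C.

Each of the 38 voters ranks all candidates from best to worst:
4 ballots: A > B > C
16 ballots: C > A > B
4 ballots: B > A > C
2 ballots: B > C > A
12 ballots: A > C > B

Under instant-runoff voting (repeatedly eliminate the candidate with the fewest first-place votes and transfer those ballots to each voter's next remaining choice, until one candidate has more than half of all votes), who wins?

A

Round 1: A 16, B 6, C 16. B eliminated.
Round 2: A 20, C 18. A has a majority (≥20).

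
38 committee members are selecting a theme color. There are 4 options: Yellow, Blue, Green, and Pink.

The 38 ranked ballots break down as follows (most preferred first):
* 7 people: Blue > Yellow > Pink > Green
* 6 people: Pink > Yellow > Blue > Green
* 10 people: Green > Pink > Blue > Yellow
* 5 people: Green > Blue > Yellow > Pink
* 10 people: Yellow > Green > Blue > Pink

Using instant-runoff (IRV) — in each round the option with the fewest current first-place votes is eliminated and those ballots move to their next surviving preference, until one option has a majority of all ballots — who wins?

Round 1: Yellow 10, Blue 7, Green 15, Pink 6. Pink eliminated.
Round 2: Yellow 16, Blue 7, Green 15. Blue eliminated.
Round 3: Yellow 23, Green 15. Yellow has a majority (≥20).

Yellow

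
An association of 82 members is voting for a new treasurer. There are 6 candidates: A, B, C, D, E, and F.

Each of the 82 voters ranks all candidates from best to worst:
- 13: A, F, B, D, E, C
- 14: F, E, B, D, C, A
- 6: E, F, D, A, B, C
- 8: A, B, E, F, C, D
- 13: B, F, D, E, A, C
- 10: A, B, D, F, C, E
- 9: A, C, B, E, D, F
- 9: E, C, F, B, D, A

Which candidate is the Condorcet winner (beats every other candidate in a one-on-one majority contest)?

F

F vs A: 42–40
F vs B: 42–40
F vs C: 64–18
F vs D: 63–19
F vs E: 50–32
F beats every other candidate.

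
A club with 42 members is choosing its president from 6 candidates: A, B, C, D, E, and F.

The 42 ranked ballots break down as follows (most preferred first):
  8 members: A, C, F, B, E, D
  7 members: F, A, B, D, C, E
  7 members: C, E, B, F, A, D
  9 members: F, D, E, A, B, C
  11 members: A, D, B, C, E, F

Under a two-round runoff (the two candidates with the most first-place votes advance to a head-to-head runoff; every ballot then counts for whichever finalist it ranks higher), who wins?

F

Round 1 first-place votes: A 19, B 0, C 7, D 0, E 0, F 16. A and F advance.
Runoff: A is ranked above F on 19 ballots, F above A on 23.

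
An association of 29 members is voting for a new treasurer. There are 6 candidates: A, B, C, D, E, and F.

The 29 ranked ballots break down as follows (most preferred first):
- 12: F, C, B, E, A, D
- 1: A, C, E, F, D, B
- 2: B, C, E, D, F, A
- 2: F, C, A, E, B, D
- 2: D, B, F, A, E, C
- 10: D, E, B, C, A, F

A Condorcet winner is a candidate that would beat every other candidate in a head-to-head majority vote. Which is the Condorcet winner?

F

F vs A: 18–11
F vs B: 15–14
F vs C: 16–13
F vs D: 15–14
F vs E: 16–13
F beats every other candidate.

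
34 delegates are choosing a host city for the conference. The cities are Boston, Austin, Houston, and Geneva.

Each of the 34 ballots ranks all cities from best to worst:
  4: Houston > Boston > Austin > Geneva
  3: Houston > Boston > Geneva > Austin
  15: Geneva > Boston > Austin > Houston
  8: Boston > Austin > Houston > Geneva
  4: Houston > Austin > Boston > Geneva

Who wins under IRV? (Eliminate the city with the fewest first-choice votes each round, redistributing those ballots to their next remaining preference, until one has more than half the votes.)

Houston

Round 1: Boston 8, Austin 0, Houston 11, Geneva 15. Austin eliminated.
Round 2: Boston 8, Houston 11, Geneva 15. Boston eliminated.
Round 3: Houston 19, Geneva 15. Houston has a majority (≥18).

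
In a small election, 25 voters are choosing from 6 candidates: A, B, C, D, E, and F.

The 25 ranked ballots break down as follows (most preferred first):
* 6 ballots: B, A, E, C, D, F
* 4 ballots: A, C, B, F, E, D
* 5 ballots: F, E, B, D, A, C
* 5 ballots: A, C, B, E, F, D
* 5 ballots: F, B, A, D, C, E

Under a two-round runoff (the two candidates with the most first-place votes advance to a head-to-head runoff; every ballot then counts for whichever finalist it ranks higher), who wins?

Round 1 first-place votes: A 9, B 6, C 0, D 0, E 0, F 10. F and A advance.
Runoff: F is ranked above A on 10 ballots, A above F on 15.

A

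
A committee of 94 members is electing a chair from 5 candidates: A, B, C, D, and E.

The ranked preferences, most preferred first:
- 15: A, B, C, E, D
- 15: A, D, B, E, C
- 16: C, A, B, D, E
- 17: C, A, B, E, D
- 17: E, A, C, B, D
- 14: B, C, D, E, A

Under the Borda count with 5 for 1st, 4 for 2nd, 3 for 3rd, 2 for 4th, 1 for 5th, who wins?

A

A: 15×5 + 15×5 + 16×4 + 17×4 + 17×4 + 14×1 = 364
B: 15×4 + 15×3 + 16×3 + 17×3 + 17×2 + 14×5 = 308
C: 15×3 + 15×1 + 16×5 + 17×5 + 17×3 + 14×4 = 332
D: 15×1 + 15×4 + 16×2 + 17×1 + 17×1 + 14×3 = 183
E: 15×2 + 15×2 + 16×1 + 17×2 + 17×5 + 14×2 = 223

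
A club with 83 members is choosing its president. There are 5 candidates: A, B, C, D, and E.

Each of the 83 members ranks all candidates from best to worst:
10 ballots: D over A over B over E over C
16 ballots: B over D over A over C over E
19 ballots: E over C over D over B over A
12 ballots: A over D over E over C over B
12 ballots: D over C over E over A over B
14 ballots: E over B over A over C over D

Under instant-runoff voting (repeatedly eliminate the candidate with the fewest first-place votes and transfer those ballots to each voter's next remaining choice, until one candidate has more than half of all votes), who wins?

Round 1: A 12, B 16, C 0, D 22, E 33. C eliminated.
Round 2: A 12, B 16, D 22, E 33. A eliminated.
Round 3: B 16, D 34, E 33. B eliminated.
Round 4: D 50, E 33. D has a majority (≥42).

D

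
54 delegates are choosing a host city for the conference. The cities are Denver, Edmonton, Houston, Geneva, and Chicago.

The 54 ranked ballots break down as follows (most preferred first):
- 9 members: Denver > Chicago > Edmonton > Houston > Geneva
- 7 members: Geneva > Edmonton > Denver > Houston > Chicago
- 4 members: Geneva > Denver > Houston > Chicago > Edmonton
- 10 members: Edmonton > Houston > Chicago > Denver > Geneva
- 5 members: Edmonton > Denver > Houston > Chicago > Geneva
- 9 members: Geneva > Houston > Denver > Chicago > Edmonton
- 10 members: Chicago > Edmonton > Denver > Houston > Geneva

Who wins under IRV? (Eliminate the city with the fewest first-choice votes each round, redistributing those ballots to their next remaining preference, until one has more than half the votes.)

Round 1: Denver 9, Edmonton 15, Houston 0, Geneva 20, Chicago 10. Houston eliminated.
Round 2: Denver 9, Edmonton 15, Geneva 20, Chicago 10. Denver eliminated.
Round 3: Edmonton 15, Geneva 20, Chicago 19. Edmonton eliminated.
Round 4: Geneva 20, Chicago 34. Chicago has a majority (≥28).

Chicago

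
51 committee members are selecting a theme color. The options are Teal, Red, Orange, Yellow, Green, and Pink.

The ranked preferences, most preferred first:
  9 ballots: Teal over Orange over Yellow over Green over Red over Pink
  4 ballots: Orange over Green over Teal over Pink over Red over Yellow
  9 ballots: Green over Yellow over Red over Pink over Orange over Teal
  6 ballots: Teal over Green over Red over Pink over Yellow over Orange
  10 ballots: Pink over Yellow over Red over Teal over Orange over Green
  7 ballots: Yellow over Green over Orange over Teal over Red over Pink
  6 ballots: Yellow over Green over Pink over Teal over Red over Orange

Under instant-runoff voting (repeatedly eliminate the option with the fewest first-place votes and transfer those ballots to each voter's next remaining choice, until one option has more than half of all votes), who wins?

Yellow

Round 1: Teal 15, Red 0, Orange 4, Yellow 13, Green 9, Pink 10. Red eliminated.
Round 2: Teal 15, Orange 4, Yellow 13, Green 9, Pink 10. Orange eliminated.
Round 3: Teal 15, Yellow 13, Green 13, Pink 10. Pink eliminated.
Round 4: Teal 15, Yellow 23, Green 13. Green eliminated.
Round 5: Teal 19, Yellow 32. Yellow has a majority (≥26).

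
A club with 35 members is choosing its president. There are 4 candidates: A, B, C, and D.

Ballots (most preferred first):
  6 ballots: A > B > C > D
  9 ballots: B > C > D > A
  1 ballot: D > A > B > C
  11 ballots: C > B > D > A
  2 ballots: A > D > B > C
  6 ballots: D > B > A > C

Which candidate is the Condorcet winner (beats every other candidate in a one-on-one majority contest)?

B vs A: 26–9
B vs C: 24–11
B vs D: 26–9
B beats every other candidate.

B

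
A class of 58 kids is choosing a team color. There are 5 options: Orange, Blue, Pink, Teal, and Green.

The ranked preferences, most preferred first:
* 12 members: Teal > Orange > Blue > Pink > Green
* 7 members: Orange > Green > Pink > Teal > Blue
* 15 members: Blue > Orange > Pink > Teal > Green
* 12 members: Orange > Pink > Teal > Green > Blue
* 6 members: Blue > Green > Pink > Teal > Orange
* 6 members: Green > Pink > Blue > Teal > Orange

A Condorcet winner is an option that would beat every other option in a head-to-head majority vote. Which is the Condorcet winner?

Orange

Orange vs Blue: 31–27
Orange vs Pink: 46–12
Orange vs Teal: 34–24
Orange vs Green: 46–12
Orange beats every other option.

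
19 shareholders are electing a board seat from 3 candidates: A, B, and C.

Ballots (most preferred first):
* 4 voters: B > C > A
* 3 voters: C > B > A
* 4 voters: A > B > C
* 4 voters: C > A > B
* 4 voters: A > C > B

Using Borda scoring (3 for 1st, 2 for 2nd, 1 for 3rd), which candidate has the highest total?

A: 4×1 + 3×1 + 4×3 + 4×2 + 4×3 = 39
B: 4×3 + 3×2 + 4×2 + 4×1 + 4×1 = 34
C: 4×2 + 3×3 + 4×1 + 4×3 + 4×2 = 41

C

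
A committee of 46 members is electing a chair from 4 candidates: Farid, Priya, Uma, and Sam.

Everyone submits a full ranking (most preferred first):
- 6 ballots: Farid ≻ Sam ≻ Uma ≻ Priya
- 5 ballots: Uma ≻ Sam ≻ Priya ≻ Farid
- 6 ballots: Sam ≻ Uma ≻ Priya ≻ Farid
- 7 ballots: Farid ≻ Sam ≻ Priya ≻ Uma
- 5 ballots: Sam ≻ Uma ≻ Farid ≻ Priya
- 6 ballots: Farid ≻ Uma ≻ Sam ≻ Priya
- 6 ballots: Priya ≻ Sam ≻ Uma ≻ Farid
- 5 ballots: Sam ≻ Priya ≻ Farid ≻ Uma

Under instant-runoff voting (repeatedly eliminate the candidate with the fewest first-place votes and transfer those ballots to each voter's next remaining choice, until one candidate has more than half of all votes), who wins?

Round 1: Farid 19, Priya 6, Uma 5, Sam 16. Uma eliminated.
Round 2: Farid 19, Priya 6, Sam 21. Priya eliminated.
Round 3: Farid 19, Sam 27. Sam has a majority (≥24).

Sam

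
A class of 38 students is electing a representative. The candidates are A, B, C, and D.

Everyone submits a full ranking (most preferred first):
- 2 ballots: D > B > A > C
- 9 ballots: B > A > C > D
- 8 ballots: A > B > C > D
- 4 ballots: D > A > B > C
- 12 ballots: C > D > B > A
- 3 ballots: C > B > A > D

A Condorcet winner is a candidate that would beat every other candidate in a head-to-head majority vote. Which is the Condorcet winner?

B

B vs A: 26–12
B vs C: 23–15
B vs D: 20–18
B beats every other candidate.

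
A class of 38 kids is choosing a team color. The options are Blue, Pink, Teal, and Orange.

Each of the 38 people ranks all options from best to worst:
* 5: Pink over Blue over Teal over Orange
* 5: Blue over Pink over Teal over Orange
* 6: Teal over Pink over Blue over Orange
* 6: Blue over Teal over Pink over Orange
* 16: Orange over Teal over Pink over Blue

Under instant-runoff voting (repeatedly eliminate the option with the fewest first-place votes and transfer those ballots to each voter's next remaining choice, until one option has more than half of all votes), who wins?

Blue

Round 1: Blue 11, Pink 5, Teal 6, Orange 16. Pink eliminated.
Round 2: Blue 16, Teal 6, Orange 16. Teal eliminated.
Round 3: Blue 22, Orange 16. Blue has a majority (≥20).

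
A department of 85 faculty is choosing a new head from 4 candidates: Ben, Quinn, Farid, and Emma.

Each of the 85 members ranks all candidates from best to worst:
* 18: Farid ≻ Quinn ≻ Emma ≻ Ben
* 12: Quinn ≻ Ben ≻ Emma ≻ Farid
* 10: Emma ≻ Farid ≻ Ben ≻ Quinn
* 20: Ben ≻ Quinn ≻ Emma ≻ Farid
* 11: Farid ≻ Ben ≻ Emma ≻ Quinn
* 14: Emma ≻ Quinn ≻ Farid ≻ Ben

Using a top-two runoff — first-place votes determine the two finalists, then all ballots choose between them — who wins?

Round 1 first-place votes: Ben 20, Quinn 12, Farid 29, Emma 24. Farid and Emma advance.
Runoff: Farid is ranked above Emma on 29 ballots, Emma above Farid on 56.

Emma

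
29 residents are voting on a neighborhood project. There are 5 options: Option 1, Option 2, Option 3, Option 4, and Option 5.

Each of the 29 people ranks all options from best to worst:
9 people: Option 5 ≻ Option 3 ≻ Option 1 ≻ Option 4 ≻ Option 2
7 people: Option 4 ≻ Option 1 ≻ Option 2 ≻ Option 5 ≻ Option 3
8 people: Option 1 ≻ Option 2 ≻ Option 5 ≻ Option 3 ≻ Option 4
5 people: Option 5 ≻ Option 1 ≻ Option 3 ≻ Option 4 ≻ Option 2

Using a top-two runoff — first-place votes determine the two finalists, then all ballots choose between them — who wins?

Round 1 first-place votes: Option 1 8, Option 2 0, Option 3 0, Option 4 7, Option 5 14. Option 5 and Option 1 advance.
Runoff: Option 5 is ranked above Option 1 on 14 ballots, Option 1 above Option 5 on 15.

Option 1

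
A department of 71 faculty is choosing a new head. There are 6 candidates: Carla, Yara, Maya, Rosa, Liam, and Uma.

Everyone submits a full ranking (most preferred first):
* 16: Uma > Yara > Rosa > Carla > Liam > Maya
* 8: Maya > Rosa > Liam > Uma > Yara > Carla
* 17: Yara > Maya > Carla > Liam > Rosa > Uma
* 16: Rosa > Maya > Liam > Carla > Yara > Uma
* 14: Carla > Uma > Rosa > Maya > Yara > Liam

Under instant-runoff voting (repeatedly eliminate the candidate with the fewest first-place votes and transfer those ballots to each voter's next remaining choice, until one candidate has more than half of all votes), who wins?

Round 1: Carla 14, Yara 17, Maya 8, Rosa 16, Liam 0, Uma 16. Liam eliminated.
Round 2: Carla 14, Yara 17, Maya 8, Rosa 16, Uma 16. Maya eliminated.
Round 3: Carla 14, Yara 17, Rosa 24, Uma 16. Carla eliminated.
Round 4: Yara 17, Rosa 24, Uma 30. Yara eliminated.
Round 5: Rosa 41, Uma 30. Rosa has a majority (≥36).

Rosa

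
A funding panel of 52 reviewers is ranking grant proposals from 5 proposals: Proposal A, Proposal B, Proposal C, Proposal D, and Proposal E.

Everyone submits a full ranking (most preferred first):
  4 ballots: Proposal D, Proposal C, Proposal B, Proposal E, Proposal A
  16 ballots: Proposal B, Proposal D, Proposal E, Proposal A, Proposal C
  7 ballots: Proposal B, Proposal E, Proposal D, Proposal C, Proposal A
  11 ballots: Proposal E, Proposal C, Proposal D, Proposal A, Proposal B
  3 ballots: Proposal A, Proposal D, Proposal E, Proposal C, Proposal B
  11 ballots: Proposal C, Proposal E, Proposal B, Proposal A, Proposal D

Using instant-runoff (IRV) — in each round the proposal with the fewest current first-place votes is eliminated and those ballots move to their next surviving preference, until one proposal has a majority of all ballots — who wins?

Proposal C

Round 1: Proposal A 3, Proposal B 23, Proposal C 11, Proposal D 4, Proposal E 11. Proposal A eliminated.
Round 2: Proposal B 23, Proposal C 11, Proposal D 7, Proposal E 11. Proposal D eliminated.
Round 3: Proposal B 23, Proposal C 15, Proposal E 14. Proposal E eliminated.
Round 4: Proposal B 23, Proposal C 29. Proposal C has a majority (≥27).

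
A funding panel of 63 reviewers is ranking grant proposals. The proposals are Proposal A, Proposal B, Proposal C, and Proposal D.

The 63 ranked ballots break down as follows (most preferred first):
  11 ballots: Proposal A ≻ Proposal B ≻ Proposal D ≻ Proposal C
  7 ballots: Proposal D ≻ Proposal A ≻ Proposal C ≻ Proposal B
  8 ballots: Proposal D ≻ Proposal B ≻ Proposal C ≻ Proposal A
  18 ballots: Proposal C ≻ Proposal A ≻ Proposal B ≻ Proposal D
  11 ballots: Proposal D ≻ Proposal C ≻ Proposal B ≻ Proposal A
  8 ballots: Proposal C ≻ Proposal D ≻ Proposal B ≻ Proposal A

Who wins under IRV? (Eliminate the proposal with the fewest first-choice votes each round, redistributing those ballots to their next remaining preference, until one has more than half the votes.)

Proposal D

Round 1: Proposal A 11, Proposal B 0, Proposal C 26, Proposal D 26. Proposal B eliminated.
Round 2: Proposal A 11, Proposal C 26, Proposal D 26. Proposal A eliminated.
Round 3: Proposal C 26, Proposal D 37. Proposal D has a majority (≥32).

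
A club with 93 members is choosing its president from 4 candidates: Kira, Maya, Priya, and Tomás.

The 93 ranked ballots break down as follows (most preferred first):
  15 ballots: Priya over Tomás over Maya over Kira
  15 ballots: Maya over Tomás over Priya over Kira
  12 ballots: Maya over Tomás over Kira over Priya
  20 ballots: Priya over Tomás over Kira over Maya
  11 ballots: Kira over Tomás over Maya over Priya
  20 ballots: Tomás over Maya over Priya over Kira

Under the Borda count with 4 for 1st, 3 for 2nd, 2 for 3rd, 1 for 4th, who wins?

Tomás

Kira: 15×1 + 15×1 + 12×2 + 20×2 + 11×4 + 20×1 = 158
Maya: 15×2 + 15×4 + 12×4 + 20×1 + 11×2 + 20×3 = 240
Priya: 15×4 + 15×2 + 12×1 + 20×4 + 11×1 + 20×2 = 233
Tomás: 15×3 + 15×3 + 12×3 + 20×3 + 11×3 + 20×4 = 299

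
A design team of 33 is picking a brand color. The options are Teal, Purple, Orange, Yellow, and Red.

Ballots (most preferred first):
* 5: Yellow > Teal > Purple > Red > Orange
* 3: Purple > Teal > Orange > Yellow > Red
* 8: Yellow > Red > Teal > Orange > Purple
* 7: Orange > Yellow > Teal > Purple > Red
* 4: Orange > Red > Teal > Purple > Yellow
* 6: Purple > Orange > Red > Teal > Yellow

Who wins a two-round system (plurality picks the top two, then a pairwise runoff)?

Round 1 first-place votes: Teal 0, Purple 9, Orange 11, Yellow 13, Red 0. Yellow and Orange advance.
Runoff: Yellow is ranked above Orange on 13 ballots, Orange above Yellow on 20.

Orange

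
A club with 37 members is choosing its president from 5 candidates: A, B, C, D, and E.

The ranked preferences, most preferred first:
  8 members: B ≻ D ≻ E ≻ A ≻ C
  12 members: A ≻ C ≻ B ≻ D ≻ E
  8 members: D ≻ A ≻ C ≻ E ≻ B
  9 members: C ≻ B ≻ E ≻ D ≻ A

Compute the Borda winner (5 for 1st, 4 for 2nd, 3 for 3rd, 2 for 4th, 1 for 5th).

A: 8×2 + 12×5 + 8×4 + 9×1 = 117
B: 8×5 + 12×3 + 8×1 + 9×4 = 120
C: 8×1 + 12×4 + 8×3 + 9×5 = 125
D: 8×4 + 12×2 + 8×5 + 9×2 = 114
E: 8×3 + 12×1 + 8×2 + 9×3 = 79

C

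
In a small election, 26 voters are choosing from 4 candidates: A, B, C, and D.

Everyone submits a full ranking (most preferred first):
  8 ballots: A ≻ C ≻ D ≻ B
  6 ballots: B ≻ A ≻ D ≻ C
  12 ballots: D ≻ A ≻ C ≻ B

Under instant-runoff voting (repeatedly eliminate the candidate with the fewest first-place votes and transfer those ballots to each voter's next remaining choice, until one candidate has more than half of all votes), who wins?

Round 1: A 8, B 6, C 0, D 12. C eliminated.
Round 2: A 8, B 6, D 12. B eliminated.
Round 3: A 14, D 12. A has a majority (≥14).

A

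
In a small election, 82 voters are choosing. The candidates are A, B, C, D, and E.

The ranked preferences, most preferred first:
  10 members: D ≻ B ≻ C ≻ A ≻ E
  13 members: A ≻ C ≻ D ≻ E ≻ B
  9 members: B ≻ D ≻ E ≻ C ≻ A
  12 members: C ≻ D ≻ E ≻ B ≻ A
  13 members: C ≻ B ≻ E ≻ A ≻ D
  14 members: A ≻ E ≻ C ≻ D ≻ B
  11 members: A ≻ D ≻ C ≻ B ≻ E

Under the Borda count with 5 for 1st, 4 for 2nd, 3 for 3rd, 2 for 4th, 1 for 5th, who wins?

A: 10×2 + 13×5 + 9×1 + 12×1 + 13×2 + 14×5 + 11×5 = 257
B: 10×4 + 13×1 + 9×5 + 12×2 + 13×4 + 14×1 + 11×2 = 210
C: 10×3 + 13×4 + 9×2 + 12×5 + 13×5 + 14×3 + 11×3 = 300
D: 10×5 + 13×3 + 9×4 + 12×4 + 13×1 + 14×2 + 11×4 = 258
E: 10×1 + 13×2 + 9×3 + 12×3 + 13×3 + 14×4 + 11×1 = 205

C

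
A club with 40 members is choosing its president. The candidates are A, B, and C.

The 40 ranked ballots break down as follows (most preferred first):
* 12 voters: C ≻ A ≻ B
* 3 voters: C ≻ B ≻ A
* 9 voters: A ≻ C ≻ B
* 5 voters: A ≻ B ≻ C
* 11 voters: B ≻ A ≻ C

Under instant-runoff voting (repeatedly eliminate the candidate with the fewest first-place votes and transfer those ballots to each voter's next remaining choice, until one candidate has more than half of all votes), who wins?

A

Round 1: A 14, B 11, C 15. B eliminated.
Round 2: A 25, C 15. A has a majority (≥21).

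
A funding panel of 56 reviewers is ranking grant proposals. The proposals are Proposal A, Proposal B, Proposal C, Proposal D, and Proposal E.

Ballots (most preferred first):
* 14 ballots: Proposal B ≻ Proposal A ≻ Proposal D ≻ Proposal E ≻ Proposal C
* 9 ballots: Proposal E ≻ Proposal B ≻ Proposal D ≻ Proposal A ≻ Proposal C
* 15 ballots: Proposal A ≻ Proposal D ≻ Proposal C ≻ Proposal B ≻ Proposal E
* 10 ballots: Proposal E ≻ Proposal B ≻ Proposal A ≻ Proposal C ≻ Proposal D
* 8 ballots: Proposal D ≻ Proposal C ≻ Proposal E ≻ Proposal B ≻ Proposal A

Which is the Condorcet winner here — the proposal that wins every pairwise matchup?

Proposal B

Proposal B vs Proposal A: 41–15
Proposal B vs Proposal C: 33–23
Proposal B vs Proposal D: 33–23
Proposal B vs Proposal E: 29–27
Proposal B beats every other proposal.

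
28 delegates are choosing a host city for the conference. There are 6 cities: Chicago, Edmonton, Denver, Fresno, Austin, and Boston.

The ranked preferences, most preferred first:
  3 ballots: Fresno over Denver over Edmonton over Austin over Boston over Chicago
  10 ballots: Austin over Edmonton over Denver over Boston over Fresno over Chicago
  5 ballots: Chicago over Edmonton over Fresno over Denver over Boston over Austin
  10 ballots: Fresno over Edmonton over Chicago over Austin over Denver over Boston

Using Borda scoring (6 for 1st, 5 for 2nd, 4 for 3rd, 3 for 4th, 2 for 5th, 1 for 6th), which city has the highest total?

Edmonton

Chicago: 3×1 + 10×1 + 5×6 + 10×4 = 83
Edmonton: 3×4 + 10×5 + 5×5 + 10×5 = 137
Denver: 3×5 + 10×4 + 5×3 + 10×2 = 90
Fresno: 3×6 + 10×2 + 5×4 + 10×6 = 118
Austin: 3×3 + 10×6 + 5×1 + 10×3 = 104
Boston: 3×2 + 10×3 + 5×2 + 10×1 = 56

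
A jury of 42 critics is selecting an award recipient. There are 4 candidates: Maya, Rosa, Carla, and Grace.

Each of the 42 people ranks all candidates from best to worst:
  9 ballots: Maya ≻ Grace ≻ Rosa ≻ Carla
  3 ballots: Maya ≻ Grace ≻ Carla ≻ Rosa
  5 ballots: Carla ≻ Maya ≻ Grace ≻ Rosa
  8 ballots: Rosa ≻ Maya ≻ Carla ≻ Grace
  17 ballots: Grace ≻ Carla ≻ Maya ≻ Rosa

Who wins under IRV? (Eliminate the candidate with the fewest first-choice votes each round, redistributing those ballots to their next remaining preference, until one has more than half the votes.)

Maya

Round 1: Maya 12, Rosa 8, Carla 5, Grace 17. Carla eliminated.
Round 2: Maya 17, Rosa 8, Grace 17. Rosa eliminated.
Round 3: Maya 25, Grace 17. Maya has a majority (≥22).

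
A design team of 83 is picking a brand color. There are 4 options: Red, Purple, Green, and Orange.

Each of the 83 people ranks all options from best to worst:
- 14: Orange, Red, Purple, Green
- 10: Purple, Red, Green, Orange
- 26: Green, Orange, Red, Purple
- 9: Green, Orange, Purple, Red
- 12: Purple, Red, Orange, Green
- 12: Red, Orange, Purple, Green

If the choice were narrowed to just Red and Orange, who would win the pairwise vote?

Red is ranked above Orange on 34 ballots; Orange above Red on 49.

Orange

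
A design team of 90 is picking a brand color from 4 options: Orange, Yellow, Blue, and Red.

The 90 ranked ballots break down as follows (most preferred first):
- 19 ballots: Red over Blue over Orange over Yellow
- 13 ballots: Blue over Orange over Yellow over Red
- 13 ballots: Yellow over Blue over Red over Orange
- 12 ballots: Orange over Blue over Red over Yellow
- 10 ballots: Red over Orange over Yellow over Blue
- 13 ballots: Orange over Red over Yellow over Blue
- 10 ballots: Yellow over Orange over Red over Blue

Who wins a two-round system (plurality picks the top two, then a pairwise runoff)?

Orange

Round 1 first-place votes: Orange 25, Yellow 23, Blue 13, Red 29. Red and Orange advance.
Runoff: Red is ranked above Orange on 42 ballots, Orange above Red on 48.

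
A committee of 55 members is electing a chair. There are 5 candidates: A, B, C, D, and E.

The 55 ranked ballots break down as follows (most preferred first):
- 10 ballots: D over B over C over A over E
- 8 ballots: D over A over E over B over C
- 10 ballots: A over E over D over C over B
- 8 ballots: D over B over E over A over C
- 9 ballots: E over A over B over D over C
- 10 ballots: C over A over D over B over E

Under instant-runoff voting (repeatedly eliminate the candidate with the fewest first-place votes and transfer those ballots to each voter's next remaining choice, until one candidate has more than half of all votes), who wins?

A

Round 1: A 10, B 0, C 10, D 26, E 9. B eliminated.
Round 2: A 10, C 10, D 26, E 9. E eliminated.
Round 3: A 19, C 10, D 26. C eliminated.
Round 4: A 29, D 26. A has a majority (≥28).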